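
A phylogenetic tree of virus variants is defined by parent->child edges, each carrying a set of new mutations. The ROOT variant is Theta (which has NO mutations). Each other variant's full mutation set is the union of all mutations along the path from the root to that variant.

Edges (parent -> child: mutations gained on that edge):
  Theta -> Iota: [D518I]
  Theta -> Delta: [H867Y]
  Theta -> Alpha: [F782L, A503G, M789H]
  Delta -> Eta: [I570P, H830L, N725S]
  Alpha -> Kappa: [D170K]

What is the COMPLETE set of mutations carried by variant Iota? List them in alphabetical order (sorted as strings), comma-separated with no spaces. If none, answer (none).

At Theta: gained [] -> total []
At Iota: gained ['D518I'] -> total ['D518I']

Answer: D518I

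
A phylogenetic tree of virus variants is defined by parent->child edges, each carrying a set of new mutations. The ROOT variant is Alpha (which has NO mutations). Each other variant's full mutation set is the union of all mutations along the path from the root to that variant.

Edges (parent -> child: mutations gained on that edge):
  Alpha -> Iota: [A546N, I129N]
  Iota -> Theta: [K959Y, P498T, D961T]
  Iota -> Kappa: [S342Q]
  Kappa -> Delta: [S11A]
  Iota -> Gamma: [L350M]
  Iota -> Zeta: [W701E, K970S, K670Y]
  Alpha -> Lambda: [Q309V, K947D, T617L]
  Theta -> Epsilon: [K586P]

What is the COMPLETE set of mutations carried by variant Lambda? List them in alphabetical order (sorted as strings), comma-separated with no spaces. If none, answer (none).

At Alpha: gained [] -> total []
At Lambda: gained ['Q309V', 'K947D', 'T617L'] -> total ['K947D', 'Q309V', 'T617L']

Answer: K947D,Q309V,T617L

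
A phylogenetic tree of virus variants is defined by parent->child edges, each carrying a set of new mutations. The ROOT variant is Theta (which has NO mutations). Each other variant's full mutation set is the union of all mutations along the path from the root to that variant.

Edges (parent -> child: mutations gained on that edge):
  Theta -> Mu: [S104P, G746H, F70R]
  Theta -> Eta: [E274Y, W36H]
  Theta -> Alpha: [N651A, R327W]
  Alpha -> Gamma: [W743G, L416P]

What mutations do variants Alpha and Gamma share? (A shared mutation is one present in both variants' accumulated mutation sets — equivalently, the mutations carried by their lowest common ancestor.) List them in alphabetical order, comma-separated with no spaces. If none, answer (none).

Accumulating mutations along path to Alpha:
  At Theta: gained [] -> total []
  At Alpha: gained ['N651A', 'R327W'] -> total ['N651A', 'R327W']
Mutations(Alpha) = ['N651A', 'R327W']
Accumulating mutations along path to Gamma:
  At Theta: gained [] -> total []
  At Alpha: gained ['N651A', 'R327W'] -> total ['N651A', 'R327W']
  At Gamma: gained ['W743G', 'L416P'] -> total ['L416P', 'N651A', 'R327W', 'W743G']
Mutations(Gamma) = ['L416P', 'N651A', 'R327W', 'W743G']
Intersection: ['N651A', 'R327W'] ∩ ['L416P', 'N651A', 'R327W', 'W743G'] = ['N651A', 'R327W']

Answer: N651A,R327W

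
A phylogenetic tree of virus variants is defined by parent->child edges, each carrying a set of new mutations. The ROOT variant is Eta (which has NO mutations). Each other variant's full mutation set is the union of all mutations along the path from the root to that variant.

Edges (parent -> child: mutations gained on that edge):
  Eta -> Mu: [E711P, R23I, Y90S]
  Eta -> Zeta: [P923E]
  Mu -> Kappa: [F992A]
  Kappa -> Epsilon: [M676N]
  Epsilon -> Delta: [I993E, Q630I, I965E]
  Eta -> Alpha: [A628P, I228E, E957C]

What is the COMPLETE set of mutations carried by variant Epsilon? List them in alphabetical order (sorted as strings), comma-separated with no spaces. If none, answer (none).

At Eta: gained [] -> total []
At Mu: gained ['E711P', 'R23I', 'Y90S'] -> total ['E711P', 'R23I', 'Y90S']
At Kappa: gained ['F992A'] -> total ['E711P', 'F992A', 'R23I', 'Y90S']
At Epsilon: gained ['M676N'] -> total ['E711P', 'F992A', 'M676N', 'R23I', 'Y90S']

Answer: E711P,F992A,M676N,R23I,Y90S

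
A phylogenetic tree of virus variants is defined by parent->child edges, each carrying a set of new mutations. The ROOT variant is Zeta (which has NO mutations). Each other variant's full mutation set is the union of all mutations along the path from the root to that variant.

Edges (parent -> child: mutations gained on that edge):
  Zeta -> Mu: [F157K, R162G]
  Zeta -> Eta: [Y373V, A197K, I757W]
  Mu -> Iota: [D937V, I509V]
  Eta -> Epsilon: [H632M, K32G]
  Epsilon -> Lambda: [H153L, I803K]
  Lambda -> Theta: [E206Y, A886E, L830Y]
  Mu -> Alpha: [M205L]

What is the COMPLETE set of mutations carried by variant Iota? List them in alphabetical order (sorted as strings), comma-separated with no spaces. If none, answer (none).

At Zeta: gained [] -> total []
At Mu: gained ['F157K', 'R162G'] -> total ['F157K', 'R162G']
At Iota: gained ['D937V', 'I509V'] -> total ['D937V', 'F157K', 'I509V', 'R162G']

Answer: D937V,F157K,I509V,R162G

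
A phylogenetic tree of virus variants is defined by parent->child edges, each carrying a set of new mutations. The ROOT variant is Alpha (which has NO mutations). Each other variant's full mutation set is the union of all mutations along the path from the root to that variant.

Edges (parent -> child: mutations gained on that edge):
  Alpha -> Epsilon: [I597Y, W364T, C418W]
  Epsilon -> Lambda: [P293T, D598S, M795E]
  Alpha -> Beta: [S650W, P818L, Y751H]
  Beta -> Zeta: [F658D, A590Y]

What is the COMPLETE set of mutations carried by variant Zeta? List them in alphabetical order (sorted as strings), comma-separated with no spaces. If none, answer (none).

At Alpha: gained [] -> total []
At Beta: gained ['S650W', 'P818L', 'Y751H'] -> total ['P818L', 'S650W', 'Y751H']
At Zeta: gained ['F658D', 'A590Y'] -> total ['A590Y', 'F658D', 'P818L', 'S650W', 'Y751H']

Answer: A590Y,F658D,P818L,S650W,Y751H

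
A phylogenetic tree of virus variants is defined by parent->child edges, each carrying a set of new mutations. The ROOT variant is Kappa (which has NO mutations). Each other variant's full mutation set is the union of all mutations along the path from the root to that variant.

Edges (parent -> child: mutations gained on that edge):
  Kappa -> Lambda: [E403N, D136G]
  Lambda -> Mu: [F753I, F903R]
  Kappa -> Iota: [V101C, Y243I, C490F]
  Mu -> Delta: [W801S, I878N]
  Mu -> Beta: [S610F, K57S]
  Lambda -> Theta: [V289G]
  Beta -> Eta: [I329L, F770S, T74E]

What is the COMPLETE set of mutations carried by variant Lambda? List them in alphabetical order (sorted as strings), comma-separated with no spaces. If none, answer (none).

At Kappa: gained [] -> total []
At Lambda: gained ['E403N', 'D136G'] -> total ['D136G', 'E403N']

Answer: D136G,E403N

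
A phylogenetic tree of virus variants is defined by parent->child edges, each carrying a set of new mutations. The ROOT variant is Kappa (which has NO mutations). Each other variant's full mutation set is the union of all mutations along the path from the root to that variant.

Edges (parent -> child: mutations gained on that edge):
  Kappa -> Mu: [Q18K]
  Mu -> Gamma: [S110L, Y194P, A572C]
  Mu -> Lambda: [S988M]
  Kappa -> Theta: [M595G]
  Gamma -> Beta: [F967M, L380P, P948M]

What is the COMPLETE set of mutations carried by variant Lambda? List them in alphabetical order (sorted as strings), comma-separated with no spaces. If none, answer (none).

Answer: Q18K,S988M

Derivation:
At Kappa: gained [] -> total []
At Mu: gained ['Q18K'] -> total ['Q18K']
At Lambda: gained ['S988M'] -> total ['Q18K', 'S988M']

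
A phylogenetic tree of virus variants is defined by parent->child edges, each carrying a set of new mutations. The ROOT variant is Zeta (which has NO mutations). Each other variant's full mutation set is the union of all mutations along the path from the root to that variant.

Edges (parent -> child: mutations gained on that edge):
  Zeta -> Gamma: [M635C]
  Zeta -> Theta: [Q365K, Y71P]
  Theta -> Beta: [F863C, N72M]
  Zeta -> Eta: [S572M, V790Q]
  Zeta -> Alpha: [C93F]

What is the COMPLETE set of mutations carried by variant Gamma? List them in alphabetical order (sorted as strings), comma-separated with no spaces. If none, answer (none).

Answer: M635C

Derivation:
At Zeta: gained [] -> total []
At Gamma: gained ['M635C'] -> total ['M635C']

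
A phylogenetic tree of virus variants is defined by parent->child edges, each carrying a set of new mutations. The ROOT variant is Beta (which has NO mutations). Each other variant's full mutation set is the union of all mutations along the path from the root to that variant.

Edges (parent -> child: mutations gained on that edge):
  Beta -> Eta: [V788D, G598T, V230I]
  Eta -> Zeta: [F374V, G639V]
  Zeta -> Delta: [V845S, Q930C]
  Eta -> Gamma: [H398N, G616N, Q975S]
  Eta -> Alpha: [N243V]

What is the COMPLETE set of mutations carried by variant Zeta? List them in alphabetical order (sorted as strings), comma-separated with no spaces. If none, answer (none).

Answer: F374V,G598T,G639V,V230I,V788D

Derivation:
At Beta: gained [] -> total []
At Eta: gained ['V788D', 'G598T', 'V230I'] -> total ['G598T', 'V230I', 'V788D']
At Zeta: gained ['F374V', 'G639V'] -> total ['F374V', 'G598T', 'G639V', 'V230I', 'V788D']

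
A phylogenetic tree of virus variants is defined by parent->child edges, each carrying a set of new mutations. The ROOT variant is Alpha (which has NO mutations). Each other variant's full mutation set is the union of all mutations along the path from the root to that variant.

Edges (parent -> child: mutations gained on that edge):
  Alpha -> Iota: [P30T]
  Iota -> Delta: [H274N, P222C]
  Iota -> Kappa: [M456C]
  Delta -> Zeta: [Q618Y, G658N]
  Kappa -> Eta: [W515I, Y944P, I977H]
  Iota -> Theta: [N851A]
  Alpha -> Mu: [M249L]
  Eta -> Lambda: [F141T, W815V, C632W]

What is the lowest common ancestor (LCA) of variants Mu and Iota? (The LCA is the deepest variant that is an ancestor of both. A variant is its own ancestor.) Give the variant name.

Path from root to Mu: Alpha -> Mu
  ancestors of Mu: {Alpha, Mu}
Path from root to Iota: Alpha -> Iota
  ancestors of Iota: {Alpha, Iota}
Common ancestors: {Alpha}
Walk up from Iota: Iota (not in ancestors of Mu), Alpha (in ancestors of Mu)
Deepest common ancestor (LCA) = Alpha

Answer: Alpha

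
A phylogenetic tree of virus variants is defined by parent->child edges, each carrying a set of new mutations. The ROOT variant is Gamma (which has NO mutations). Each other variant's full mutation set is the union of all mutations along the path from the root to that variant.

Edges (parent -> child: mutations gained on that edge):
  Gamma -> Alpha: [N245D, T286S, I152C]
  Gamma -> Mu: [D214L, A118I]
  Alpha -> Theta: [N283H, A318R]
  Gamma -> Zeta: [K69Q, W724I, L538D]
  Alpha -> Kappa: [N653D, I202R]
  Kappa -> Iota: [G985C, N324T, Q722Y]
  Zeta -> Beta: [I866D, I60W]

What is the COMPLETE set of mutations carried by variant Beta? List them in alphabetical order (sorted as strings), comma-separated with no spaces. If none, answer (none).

Answer: I60W,I866D,K69Q,L538D,W724I

Derivation:
At Gamma: gained [] -> total []
At Zeta: gained ['K69Q', 'W724I', 'L538D'] -> total ['K69Q', 'L538D', 'W724I']
At Beta: gained ['I866D', 'I60W'] -> total ['I60W', 'I866D', 'K69Q', 'L538D', 'W724I']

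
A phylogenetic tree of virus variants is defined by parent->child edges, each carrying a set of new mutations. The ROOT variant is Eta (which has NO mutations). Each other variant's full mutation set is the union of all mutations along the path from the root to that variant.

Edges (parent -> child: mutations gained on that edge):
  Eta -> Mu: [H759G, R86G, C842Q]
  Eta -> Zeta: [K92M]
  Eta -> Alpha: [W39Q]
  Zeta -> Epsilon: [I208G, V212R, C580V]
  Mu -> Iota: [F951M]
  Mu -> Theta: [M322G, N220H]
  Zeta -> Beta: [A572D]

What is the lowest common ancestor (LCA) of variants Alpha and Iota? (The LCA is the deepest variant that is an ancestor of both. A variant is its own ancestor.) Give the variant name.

Path from root to Alpha: Eta -> Alpha
  ancestors of Alpha: {Eta, Alpha}
Path from root to Iota: Eta -> Mu -> Iota
  ancestors of Iota: {Eta, Mu, Iota}
Common ancestors: {Eta}
Walk up from Iota: Iota (not in ancestors of Alpha), Mu (not in ancestors of Alpha), Eta (in ancestors of Alpha)
Deepest common ancestor (LCA) = Eta

Answer: Eta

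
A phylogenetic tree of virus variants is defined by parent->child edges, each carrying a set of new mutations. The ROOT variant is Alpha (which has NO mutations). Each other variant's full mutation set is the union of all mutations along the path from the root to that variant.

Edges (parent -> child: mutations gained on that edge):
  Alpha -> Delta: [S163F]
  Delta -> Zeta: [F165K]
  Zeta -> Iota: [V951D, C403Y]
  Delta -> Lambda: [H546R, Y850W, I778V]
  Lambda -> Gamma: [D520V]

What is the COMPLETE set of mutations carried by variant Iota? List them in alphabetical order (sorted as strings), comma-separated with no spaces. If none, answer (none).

At Alpha: gained [] -> total []
At Delta: gained ['S163F'] -> total ['S163F']
At Zeta: gained ['F165K'] -> total ['F165K', 'S163F']
At Iota: gained ['V951D', 'C403Y'] -> total ['C403Y', 'F165K', 'S163F', 'V951D']

Answer: C403Y,F165K,S163F,V951D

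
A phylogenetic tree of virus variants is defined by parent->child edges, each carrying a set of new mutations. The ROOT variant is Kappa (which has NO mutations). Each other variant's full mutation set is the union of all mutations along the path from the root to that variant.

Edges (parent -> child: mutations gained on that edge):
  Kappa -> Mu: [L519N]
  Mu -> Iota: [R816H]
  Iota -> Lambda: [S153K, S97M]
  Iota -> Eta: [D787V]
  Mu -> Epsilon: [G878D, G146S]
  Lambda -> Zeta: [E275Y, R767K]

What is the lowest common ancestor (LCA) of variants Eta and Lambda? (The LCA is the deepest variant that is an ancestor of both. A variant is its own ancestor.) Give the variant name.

Path from root to Eta: Kappa -> Mu -> Iota -> Eta
  ancestors of Eta: {Kappa, Mu, Iota, Eta}
Path from root to Lambda: Kappa -> Mu -> Iota -> Lambda
  ancestors of Lambda: {Kappa, Mu, Iota, Lambda}
Common ancestors: {Kappa, Mu, Iota}
Walk up from Lambda: Lambda (not in ancestors of Eta), Iota (in ancestors of Eta), Mu (in ancestors of Eta), Kappa (in ancestors of Eta)
Deepest common ancestor (LCA) = Iota

Answer: Iota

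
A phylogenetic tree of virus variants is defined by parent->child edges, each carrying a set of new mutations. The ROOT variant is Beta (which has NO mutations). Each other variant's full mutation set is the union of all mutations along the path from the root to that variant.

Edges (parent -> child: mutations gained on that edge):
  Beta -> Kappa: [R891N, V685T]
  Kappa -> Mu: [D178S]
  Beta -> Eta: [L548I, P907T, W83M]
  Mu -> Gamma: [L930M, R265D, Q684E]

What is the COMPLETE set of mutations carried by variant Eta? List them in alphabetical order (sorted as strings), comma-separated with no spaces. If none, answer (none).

At Beta: gained [] -> total []
At Eta: gained ['L548I', 'P907T', 'W83M'] -> total ['L548I', 'P907T', 'W83M']

Answer: L548I,P907T,W83M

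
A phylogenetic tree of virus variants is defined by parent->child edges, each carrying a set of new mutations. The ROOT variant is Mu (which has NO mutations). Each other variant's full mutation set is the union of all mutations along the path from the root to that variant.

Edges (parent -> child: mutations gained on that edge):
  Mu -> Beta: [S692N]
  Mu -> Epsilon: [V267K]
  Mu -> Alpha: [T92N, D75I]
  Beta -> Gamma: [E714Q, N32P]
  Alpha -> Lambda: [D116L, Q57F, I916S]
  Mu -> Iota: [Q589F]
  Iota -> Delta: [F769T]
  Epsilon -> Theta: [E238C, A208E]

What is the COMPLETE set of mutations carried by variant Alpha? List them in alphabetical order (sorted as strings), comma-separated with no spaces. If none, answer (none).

At Mu: gained [] -> total []
At Alpha: gained ['T92N', 'D75I'] -> total ['D75I', 'T92N']

Answer: D75I,T92N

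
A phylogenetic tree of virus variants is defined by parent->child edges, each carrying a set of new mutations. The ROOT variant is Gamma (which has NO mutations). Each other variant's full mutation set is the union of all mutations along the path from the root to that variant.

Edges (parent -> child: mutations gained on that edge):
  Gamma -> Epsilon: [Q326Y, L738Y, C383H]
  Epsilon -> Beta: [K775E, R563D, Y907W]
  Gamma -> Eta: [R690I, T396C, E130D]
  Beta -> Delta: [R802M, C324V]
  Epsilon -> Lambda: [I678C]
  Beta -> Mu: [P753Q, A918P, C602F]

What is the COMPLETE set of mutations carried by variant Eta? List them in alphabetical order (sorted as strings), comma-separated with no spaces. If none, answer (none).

Answer: E130D,R690I,T396C

Derivation:
At Gamma: gained [] -> total []
At Eta: gained ['R690I', 'T396C', 'E130D'] -> total ['E130D', 'R690I', 'T396C']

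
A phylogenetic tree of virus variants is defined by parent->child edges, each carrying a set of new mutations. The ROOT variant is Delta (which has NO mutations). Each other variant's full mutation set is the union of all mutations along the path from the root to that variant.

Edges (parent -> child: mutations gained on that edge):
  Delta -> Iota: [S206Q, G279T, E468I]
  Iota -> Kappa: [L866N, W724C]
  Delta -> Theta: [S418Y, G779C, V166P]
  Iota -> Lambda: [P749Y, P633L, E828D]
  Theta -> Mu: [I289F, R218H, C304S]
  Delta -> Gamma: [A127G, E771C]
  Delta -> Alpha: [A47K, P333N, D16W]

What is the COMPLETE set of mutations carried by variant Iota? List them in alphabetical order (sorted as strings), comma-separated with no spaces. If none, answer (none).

Answer: E468I,G279T,S206Q

Derivation:
At Delta: gained [] -> total []
At Iota: gained ['S206Q', 'G279T', 'E468I'] -> total ['E468I', 'G279T', 'S206Q']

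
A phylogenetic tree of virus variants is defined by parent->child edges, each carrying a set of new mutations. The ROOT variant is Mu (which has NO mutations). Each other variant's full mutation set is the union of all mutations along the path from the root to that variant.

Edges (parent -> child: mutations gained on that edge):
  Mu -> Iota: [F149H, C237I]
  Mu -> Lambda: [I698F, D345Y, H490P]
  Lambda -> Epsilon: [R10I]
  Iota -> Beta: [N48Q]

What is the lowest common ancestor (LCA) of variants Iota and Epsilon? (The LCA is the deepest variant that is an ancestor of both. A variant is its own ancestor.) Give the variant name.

Answer: Mu

Derivation:
Path from root to Iota: Mu -> Iota
  ancestors of Iota: {Mu, Iota}
Path from root to Epsilon: Mu -> Lambda -> Epsilon
  ancestors of Epsilon: {Mu, Lambda, Epsilon}
Common ancestors: {Mu}
Walk up from Epsilon: Epsilon (not in ancestors of Iota), Lambda (not in ancestors of Iota), Mu (in ancestors of Iota)
Deepest common ancestor (LCA) = Mu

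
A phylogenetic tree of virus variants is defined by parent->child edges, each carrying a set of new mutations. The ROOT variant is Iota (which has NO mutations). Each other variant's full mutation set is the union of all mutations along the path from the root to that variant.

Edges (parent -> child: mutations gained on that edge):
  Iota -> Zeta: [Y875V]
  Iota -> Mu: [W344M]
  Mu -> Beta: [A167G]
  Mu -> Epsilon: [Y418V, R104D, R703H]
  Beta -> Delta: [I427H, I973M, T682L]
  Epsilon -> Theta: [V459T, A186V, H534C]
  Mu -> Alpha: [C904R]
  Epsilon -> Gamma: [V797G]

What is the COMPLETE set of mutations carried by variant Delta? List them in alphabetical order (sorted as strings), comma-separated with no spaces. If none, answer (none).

Answer: A167G,I427H,I973M,T682L,W344M

Derivation:
At Iota: gained [] -> total []
At Mu: gained ['W344M'] -> total ['W344M']
At Beta: gained ['A167G'] -> total ['A167G', 'W344M']
At Delta: gained ['I427H', 'I973M', 'T682L'] -> total ['A167G', 'I427H', 'I973M', 'T682L', 'W344M']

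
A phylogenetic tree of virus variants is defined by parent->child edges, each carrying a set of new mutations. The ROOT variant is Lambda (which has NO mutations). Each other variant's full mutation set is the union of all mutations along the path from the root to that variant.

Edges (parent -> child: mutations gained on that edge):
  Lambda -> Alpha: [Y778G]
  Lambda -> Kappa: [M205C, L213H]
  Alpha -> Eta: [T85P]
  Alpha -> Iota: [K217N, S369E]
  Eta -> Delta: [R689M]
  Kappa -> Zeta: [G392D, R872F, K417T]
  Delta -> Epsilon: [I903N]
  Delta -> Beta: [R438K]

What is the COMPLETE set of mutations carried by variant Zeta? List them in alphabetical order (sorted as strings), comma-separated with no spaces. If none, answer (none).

Answer: G392D,K417T,L213H,M205C,R872F

Derivation:
At Lambda: gained [] -> total []
At Kappa: gained ['M205C', 'L213H'] -> total ['L213H', 'M205C']
At Zeta: gained ['G392D', 'R872F', 'K417T'] -> total ['G392D', 'K417T', 'L213H', 'M205C', 'R872F']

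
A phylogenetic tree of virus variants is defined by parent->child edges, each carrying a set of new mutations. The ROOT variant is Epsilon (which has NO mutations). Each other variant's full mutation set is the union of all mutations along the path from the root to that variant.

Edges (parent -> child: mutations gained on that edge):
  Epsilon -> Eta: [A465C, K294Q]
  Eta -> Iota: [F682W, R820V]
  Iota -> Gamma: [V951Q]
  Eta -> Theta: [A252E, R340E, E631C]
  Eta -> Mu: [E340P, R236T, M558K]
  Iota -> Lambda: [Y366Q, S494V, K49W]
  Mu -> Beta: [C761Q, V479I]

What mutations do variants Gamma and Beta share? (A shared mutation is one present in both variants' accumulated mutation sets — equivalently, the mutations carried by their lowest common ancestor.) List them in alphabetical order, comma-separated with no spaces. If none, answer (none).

Answer: A465C,K294Q

Derivation:
Accumulating mutations along path to Gamma:
  At Epsilon: gained [] -> total []
  At Eta: gained ['A465C', 'K294Q'] -> total ['A465C', 'K294Q']
  At Iota: gained ['F682W', 'R820V'] -> total ['A465C', 'F682W', 'K294Q', 'R820V']
  At Gamma: gained ['V951Q'] -> total ['A465C', 'F682W', 'K294Q', 'R820V', 'V951Q']
Mutations(Gamma) = ['A465C', 'F682W', 'K294Q', 'R820V', 'V951Q']
Accumulating mutations along path to Beta:
  At Epsilon: gained [] -> total []
  At Eta: gained ['A465C', 'K294Q'] -> total ['A465C', 'K294Q']
  At Mu: gained ['E340P', 'R236T', 'M558K'] -> total ['A465C', 'E340P', 'K294Q', 'M558K', 'R236T']
  At Beta: gained ['C761Q', 'V479I'] -> total ['A465C', 'C761Q', 'E340P', 'K294Q', 'M558K', 'R236T', 'V479I']
Mutations(Beta) = ['A465C', 'C761Q', 'E340P', 'K294Q', 'M558K', 'R236T', 'V479I']
Intersection: ['A465C', 'F682W', 'K294Q', 'R820V', 'V951Q'] ∩ ['A465C', 'C761Q', 'E340P', 'K294Q', 'M558K', 'R236T', 'V479I'] = ['A465C', 'K294Q']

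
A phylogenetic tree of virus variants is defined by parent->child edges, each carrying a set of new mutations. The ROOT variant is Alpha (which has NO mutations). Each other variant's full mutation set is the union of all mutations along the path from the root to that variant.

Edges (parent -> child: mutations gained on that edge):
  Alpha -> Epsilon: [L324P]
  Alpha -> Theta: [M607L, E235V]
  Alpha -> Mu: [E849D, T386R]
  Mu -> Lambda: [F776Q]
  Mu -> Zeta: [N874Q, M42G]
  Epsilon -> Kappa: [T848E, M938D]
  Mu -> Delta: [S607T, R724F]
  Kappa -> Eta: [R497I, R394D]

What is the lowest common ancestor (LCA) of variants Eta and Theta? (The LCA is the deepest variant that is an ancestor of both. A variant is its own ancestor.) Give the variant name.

Answer: Alpha

Derivation:
Path from root to Eta: Alpha -> Epsilon -> Kappa -> Eta
  ancestors of Eta: {Alpha, Epsilon, Kappa, Eta}
Path from root to Theta: Alpha -> Theta
  ancestors of Theta: {Alpha, Theta}
Common ancestors: {Alpha}
Walk up from Theta: Theta (not in ancestors of Eta), Alpha (in ancestors of Eta)
Deepest common ancestor (LCA) = Alpha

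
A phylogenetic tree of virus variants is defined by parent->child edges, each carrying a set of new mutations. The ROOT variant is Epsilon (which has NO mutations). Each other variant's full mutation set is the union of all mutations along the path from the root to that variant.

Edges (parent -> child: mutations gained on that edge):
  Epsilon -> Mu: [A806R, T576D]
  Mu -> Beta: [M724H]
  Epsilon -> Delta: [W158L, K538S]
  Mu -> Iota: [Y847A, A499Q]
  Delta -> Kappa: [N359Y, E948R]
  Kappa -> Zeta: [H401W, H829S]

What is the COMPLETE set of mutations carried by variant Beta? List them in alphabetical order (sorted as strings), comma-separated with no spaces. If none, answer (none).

Answer: A806R,M724H,T576D

Derivation:
At Epsilon: gained [] -> total []
At Mu: gained ['A806R', 'T576D'] -> total ['A806R', 'T576D']
At Beta: gained ['M724H'] -> total ['A806R', 'M724H', 'T576D']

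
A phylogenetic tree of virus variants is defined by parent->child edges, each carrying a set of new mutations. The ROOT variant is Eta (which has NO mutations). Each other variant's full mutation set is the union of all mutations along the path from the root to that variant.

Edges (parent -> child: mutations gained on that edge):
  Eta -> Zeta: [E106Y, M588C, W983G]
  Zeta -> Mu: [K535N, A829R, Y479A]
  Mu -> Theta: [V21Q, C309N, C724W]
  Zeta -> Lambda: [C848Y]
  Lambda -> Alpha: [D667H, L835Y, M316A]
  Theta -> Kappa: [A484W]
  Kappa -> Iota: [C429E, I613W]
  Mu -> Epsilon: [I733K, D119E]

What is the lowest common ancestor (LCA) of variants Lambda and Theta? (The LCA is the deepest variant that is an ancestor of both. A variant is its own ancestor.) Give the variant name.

Path from root to Lambda: Eta -> Zeta -> Lambda
  ancestors of Lambda: {Eta, Zeta, Lambda}
Path from root to Theta: Eta -> Zeta -> Mu -> Theta
  ancestors of Theta: {Eta, Zeta, Mu, Theta}
Common ancestors: {Eta, Zeta}
Walk up from Theta: Theta (not in ancestors of Lambda), Mu (not in ancestors of Lambda), Zeta (in ancestors of Lambda), Eta (in ancestors of Lambda)
Deepest common ancestor (LCA) = Zeta

Answer: Zeta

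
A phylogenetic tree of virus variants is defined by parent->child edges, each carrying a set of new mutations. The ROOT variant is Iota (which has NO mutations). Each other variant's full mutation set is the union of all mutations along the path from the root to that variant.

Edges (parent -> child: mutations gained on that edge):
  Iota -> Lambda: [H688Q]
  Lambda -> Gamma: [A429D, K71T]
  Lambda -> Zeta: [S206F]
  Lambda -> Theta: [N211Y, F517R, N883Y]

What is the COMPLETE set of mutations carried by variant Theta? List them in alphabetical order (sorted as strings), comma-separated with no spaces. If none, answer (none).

At Iota: gained [] -> total []
At Lambda: gained ['H688Q'] -> total ['H688Q']
At Theta: gained ['N211Y', 'F517R', 'N883Y'] -> total ['F517R', 'H688Q', 'N211Y', 'N883Y']

Answer: F517R,H688Q,N211Y,N883Y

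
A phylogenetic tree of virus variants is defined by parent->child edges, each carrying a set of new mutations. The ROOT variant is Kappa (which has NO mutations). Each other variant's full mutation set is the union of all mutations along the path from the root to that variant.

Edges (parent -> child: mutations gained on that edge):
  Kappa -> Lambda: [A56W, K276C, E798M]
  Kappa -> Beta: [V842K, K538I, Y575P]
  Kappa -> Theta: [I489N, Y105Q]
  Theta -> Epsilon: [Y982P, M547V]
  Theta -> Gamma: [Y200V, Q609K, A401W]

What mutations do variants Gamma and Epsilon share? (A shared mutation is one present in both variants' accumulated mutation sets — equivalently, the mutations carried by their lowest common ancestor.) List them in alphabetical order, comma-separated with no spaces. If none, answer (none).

Accumulating mutations along path to Gamma:
  At Kappa: gained [] -> total []
  At Theta: gained ['I489N', 'Y105Q'] -> total ['I489N', 'Y105Q']
  At Gamma: gained ['Y200V', 'Q609K', 'A401W'] -> total ['A401W', 'I489N', 'Q609K', 'Y105Q', 'Y200V']
Mutations(Gamma) = ['A401W', 'I489N', 'Q609K', 'Y105Q', 'Y200V']
Accumulating mutations along path to Epsilon:
  At Kappa: gained [] -> total []
  At Theta: gained ['I489N', 'Y105Q'] -> total ['I489N', 'Y105Q']
  At Epsilon: gained ['Y982P', 'M547V'] -> total ['I489N', 'M547V', 'Y105Q', 'Y982P']
Mutations(Epsilon) = ['I489N', 'M547V', 'Y105Q', 'Y982P']
Intersection: ['A401W', 'I489N', 'Q609K', 'Y105Q', 'Y200V'] ∩ ['I489N', 'M547V', 'Y105Q', 'Y982P'] = ['I489N', 'Y105Q']

Answer: I489N,Y105Q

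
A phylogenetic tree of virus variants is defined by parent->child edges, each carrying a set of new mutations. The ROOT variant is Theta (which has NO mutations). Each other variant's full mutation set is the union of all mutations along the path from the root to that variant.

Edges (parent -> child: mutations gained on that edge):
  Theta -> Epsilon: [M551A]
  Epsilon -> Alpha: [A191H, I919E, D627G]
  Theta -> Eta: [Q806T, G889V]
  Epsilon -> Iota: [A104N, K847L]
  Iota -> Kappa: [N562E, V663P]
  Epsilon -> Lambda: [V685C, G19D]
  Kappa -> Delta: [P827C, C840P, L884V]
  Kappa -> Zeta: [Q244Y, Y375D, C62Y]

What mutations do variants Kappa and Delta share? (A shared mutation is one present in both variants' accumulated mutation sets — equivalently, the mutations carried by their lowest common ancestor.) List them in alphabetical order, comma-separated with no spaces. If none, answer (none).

Answer: A104N,K847L,M551A,N562E,V663P

Derivation:
Accumulating mutations along path to Kappa:
  At Theta: gained [] -> total []
  At Epsilon: gained ['M551A'] -> total ['M551A']
  At Iota: gained ['A104N', 'K847L'] -> total ['A104N', 'K847L', 'M551A']
  At Kappa: gained ['N562E', 'V663P'] -> total ['A104N', 'K847L', 'M551A', 'N562E', 'V663P']
Mutations(Kappa) = ['A104N', 'K847L', 'M551A', 'N562E', 'V663P']
Accumulating mutations along path to Delta:
  At Theta: gained [] -> total []
  At Epsilon: gained ['M551A'] -> total ['M551A']
  At Iota: gained ['A104N', 'K847L'] -> total ['A104N', 'K847L', 'M551A']
  At Kappa: gained ['N562E', 'V663P'] -> total ['A104N', 'K847L', 'M551A', 'N562E', 'V663P']
  At Delta: gained ['P827C', 'C840P', 'L884V'] -> total ['A104N', 'C840P', 'K847L', 'L884V', 'M551A', 'N562E', 'P827C', 'V663P']
Mutations(Delta) = ['A104N', 'C840P', 'K847L', 'L884V', 'M551A', 'N562E', 'P827C', 'V663P']
Intersection: ['A104N', 'K847L', 'M551A', 'N562E', 'V663P'] ∩ ['A104N', 'C840P', 'K847L', 'L884V', 'M551A', 'N562E', 'P827C', 'V663P'] = ['A104N', 'K847L', 'M551A', 'N562E', 'V663P']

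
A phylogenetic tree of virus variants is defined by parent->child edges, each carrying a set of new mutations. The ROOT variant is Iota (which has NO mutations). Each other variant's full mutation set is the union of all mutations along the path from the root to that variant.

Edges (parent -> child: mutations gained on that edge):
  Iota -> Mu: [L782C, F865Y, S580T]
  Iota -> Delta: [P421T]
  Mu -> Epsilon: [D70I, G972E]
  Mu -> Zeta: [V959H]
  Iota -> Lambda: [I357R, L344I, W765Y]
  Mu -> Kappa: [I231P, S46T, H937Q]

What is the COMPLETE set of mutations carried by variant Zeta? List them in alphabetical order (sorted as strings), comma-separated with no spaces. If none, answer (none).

Answer: F865Y,L782C,S580T,V959H

Derivation:
At Iota: gained [] -> total []
At Mu: gained ['L782C', 'F865Y', 'S580T'] -> total ['F865Y', 'L782C', 'S580T']
At Zeta: gained ['V959H'] -> total ['F865Y', 'L782C', 'S580T', 'V959H']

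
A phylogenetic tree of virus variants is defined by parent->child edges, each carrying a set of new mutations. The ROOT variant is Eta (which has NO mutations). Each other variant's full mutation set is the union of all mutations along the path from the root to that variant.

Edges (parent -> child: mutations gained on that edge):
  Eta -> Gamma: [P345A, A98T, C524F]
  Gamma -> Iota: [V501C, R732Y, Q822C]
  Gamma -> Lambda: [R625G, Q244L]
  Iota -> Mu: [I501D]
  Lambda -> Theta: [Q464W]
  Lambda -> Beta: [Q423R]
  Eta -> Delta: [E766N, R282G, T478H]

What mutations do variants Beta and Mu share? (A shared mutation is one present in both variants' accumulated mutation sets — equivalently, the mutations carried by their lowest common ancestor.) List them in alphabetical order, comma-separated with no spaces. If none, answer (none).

Accumulating mutations along path to Beta:
  At Eta: gained [] -> total []
  At Gamma: gained ['P345A', 'A98T', 'C524F'] -> total ['A98T', 'C524F', 'P345A']
  At Lambda: gained ['R625G', 'Q244L'] -> total ['A98T', 'C524F', 'P345A', 'Q244L', 'R625G']
  At Beta: gained ['Q423R'] -> total ['A98T', 'C524F', 'P345A', 'Q244L', 'Q423R', 'R625G']
Mutations(Beta) = ['A98T', 'C524F', 'P345A', 'Q244L', 'Q423R', 'R625G']
Accumulating mutations along path to Mu:
  At Eta: gained [] -> total []
  At Gamma: gained ['P345A', 'A98T', 'C524F'] -> total ['A98T', 'C524F', 'P345A']
  At Iota: gained ['V501C', 'R732Y', 'Q822C'] -> total ['A98T', 'C524F', 'P345A', 'Q822C', 'R732Y', 'V501C']
  At Mu: gained ['I501D'] -> total ['A98T', 'C524F', 'I501D', 'P345A', 'Q822C', 'R732Y', 'V501C']
Mutations(Mu) = ['A98T', 'C524F', 'I501D', 'P345A', 'Q822C', 'R732Y', 'V501C']
Intersection: ['A98T', 'C524F', 'P345A', 'Q244L', 'Q423R', 'R625G'] ∩ ['A98T', 'C524F', 'I501D', 'P345A', 'Q822C', 'R732Y', 'V501C'] = ['A98T', 'C524F', 'P345A']

Answer: A98T,C524F,P345A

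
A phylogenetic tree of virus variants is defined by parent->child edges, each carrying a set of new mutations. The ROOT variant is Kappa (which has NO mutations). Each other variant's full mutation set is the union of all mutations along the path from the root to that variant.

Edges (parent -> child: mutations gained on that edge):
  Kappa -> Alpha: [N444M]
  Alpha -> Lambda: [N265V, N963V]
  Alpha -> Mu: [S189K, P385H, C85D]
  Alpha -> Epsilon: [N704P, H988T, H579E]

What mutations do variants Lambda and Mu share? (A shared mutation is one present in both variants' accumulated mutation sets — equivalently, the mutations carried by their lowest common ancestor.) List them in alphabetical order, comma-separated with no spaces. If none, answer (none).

Answer: N444M

Derivation:
Accumulating mutations along path to Lambda:
  At Kappa: gained [] -> total []
  At Alpha: gained ['N444M'] -> total ['N444M']
  At Lambda: gained ['N265V', 'N963V'] -> total ['N265V', 'N444M', 'N963V']
Mutations(Lambda) = ['N265V', 'N444M', 'N963V']
Accumulating mutations along path to Mu:
  At Kappa: gained [] -> total []
  At Alpha: gained ['N444M'] -> total ['N444M']
  At Mu: gained ['S189K', 'P385H', 'C85D'] -> total ['C85D', 'N444M', 'P385H', 'S189K']
Mutations(Mu) = ['C85D', 'N444M', 'P385H', 'S189K']
Intersection: ['N265V', 'N444M', 'N963V'] ∩ ['C85D', 'N444M', 'P385H', 'S189K'] = ['N444M']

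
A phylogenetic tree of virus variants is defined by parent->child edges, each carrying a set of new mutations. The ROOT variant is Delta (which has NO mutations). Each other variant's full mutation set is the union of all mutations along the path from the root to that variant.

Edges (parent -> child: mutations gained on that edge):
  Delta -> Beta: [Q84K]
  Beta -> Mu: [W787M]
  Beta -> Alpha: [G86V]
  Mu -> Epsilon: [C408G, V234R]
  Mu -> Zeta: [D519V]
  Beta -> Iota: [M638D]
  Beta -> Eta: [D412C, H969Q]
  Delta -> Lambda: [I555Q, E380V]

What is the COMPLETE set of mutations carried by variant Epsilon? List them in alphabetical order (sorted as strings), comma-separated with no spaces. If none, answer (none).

Answer: C408G,Q84K,V234R,W787M

Derivation:
At Delta: gained [] -> total []
At Beta: gained ['Q84K'] -> total ['Q84K']
At Mu: gained ['W787M'] -> total ['Q84K', 'W787M']
At Epsilon: gained ['C408G', 'V234R'] -> total ['C408G', 'Q84K', 'V234R', 'W787M']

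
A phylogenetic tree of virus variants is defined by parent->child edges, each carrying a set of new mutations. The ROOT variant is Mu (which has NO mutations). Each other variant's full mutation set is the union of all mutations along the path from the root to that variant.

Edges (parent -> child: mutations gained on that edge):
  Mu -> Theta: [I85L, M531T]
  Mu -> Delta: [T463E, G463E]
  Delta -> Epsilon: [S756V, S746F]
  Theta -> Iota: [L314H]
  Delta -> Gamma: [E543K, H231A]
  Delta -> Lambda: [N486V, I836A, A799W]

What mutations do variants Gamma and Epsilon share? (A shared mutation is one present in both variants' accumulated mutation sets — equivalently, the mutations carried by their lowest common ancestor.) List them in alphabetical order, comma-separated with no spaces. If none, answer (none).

Accumulating mutations along path to Gamma:
  At Mu: gained [] -> total []
  At Delta: gained ['T463E', 'G463E'] -> total ['G463E', 'T463E']
  At Gamma: gained ['E543K', 'H231A'] -> total ['E543K', 'G463E', 'H231A', 'T463E']
Mutations(Gamma) = ['E543K', 'G463E', 'H231A', 'T463E']
Accumulating mutations along path to Epsilon:
  At Mu: gained [] -> total []
  At Delta: gained ['T463E', 'G463E'] -> total ['G463E', 'T463E']
  At Epsilon: gained ['S756V', 'S746F'] -> total ['G463E', 'S746F', 'S756V', 'T463E']
Mutations(Epsilon) = ['G463E', 'S746F', 'S756V', 'T463E']
Intersection: ['E543K', 'G463E', 'H231A', 'T463E'] ∩ ['G463E', 'S746F', 'S756V', 'T463E'] = ['G463E', 'T463E']

Answer: G463E,T463E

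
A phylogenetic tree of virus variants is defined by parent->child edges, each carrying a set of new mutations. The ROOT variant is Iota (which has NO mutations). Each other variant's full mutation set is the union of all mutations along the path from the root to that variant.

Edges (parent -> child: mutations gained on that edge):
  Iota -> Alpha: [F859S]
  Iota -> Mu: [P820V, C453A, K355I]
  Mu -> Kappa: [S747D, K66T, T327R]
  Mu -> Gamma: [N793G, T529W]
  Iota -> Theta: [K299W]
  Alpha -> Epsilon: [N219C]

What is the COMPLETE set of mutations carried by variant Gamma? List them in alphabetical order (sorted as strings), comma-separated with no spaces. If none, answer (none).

At Iota: gained [] -> total []
At Mu: gained ['P820V', 'C453A', 'K355I'] -> total ['C453A', 'K355I', 'P820V']
At Gamma: gained ['N793G', 'T529W'] -> total ['C453A', 'K355I', 'N793G', 'P820V', 'T529W']

Answer: C453A,K355I,N793G,P820V,T529W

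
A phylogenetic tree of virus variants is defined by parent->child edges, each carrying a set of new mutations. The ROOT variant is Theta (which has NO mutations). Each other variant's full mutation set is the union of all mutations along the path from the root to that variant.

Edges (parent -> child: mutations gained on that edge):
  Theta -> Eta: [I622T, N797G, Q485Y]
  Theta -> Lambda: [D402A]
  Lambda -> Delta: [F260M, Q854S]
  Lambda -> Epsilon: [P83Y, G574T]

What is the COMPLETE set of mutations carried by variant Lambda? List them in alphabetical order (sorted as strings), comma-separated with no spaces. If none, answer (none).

Answer: D402A

Derivation:
At Theta: gained [] -> total []
At Lambda: gained ['D402A'] -> total ['D402A']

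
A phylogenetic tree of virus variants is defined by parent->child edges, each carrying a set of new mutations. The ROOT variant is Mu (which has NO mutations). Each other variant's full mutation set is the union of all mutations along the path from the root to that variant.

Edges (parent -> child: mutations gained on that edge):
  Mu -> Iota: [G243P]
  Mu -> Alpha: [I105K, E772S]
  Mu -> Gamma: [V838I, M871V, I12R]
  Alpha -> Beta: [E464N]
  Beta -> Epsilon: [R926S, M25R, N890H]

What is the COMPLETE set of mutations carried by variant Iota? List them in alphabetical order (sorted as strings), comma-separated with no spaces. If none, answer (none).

At Mu: gained [] -> total []
At Iota: gained ['G243P'] -> total ['G243P']

Answer: G243P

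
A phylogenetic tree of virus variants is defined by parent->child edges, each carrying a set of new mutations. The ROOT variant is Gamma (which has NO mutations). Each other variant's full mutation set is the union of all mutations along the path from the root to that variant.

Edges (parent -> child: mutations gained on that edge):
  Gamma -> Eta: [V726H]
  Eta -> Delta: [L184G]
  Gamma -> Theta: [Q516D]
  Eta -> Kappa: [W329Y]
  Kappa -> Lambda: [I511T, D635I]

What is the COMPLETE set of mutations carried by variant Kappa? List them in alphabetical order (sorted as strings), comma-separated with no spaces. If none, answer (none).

Answer: V726H,W329Y

Derivation:
At Gamma: gained [] -> total []
At Eta: gained ['V726H'] -> total ['V726H']
At Kappa: gained ['W329Y'] -> total ['V726H', 'W329Y']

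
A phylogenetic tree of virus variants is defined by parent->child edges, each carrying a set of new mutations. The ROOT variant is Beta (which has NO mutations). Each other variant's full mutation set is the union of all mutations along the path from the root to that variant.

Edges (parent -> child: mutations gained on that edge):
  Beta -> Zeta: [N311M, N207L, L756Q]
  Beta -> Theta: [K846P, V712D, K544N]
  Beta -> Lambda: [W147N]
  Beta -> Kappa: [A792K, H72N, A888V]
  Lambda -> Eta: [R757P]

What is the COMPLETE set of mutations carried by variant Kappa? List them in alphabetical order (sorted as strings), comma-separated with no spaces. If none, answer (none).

At Beta: gained [] -> total []
At Kappa: gained ['A792K', 'H72N', 'A888V'] -> total ['A792K', 'A888V', 'H72N']

Answer: A792K,A888V,H72N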